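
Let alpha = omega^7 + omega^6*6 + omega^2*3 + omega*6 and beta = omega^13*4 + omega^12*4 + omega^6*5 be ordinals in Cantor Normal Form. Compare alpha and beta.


Compare term by term from highest exponent:
alpha = omega^7 + omega^6*6 + omega^2*3 + omega*6
beta = omega^13*4 + omega^12*4 + omega^6*5
Term 1: alpha has omega^7*1, beta has omega^13*4
Term 2: alpha has omega^6*6, beta has omega^12*4
Term 3: alpha has omega^2*3, beta has omega^6*5
Term 4: alpha has omega^1*6, beta has omega^0*0
Result: alpha < beta

alpha < beta


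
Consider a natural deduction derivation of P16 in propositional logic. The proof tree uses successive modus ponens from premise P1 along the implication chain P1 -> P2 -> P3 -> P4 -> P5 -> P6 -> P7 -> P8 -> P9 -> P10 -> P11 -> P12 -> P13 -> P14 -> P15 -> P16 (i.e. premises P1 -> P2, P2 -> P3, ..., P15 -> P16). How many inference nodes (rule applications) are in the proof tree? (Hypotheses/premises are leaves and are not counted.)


We have a chain: P1 -> P2 -> P3 -> P4 -> P5 -> P6 -> P7 -> P8 -> P9 -> P10 -> P11 -> P12 -> P13 -> P14 -> P15 -> P16.
Each modus ponens application produces the next variable.
The chain has 16 propositions, so 16-1 = 15 modus ponens steps.
Total inference nodes = 15

15


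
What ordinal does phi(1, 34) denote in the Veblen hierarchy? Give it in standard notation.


phi(1, 34):
phi(1, beta) = epsilon_beta (the beta-th epsilon number).
phi(1, 34) = epsilon_34

epsilon_34


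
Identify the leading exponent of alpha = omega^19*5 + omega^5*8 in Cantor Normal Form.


CNF: omega^19*5 + omega^5*8
The leading term is omega^19*5, which has exponent 19.

19


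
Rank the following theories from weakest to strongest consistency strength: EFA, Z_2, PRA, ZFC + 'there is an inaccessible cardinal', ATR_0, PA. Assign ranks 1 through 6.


Ordering by consistency strength:
1. EFA
2. PRA
3. PA
4. ATR_0
5. Z_2
6. ZFC + 'there is an inaccessible cardinal'


EFA=1, Z_2=5, PRA=2, ZFC + 'there is an inaccessible cardinal'=6, ATR_0=4, PA=3


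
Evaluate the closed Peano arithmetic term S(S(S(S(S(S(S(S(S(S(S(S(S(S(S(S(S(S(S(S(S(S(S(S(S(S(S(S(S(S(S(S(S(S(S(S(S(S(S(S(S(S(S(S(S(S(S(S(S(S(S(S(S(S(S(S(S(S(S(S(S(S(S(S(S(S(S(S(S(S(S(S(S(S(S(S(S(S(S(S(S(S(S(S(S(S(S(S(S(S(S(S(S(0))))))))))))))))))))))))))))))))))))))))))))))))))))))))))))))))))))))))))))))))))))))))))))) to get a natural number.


Counting successors applied to 0:
93 applications of S to 0 = 93

93


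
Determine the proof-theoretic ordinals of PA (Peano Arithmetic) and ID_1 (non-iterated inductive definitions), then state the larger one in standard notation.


Proof-theoretic ordinal of PA (Peano Arithmetic): epsilon_0
Proof-theoretic ordinal of ID_1 (non-iterated inductive definitions): psi_0(epsilon_{Omega+1})
Comparing: epsilon_0 < psi_0(epsilon_{Omega+1}).
The larger ordinal is psi_0(epsilon_{Omega+1}) (from ID_1 (non-iterated inductive definitions)).

psi_0(epsilon_{Omega+1})


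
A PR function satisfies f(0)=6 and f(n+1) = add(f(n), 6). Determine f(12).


f(0) = 6
f(1) = add(f(0), 6) = add(6, 6) = 12
f(2) = add(f(1), 6) = add(12, 6) = 18
f(3) = add(f(2), 6) = add(18, 6) = 24
f(4) = add(f(3), 6) = add(24, 6) = 30
f(5) = add(f(4), 6) = add(30, 6) = 36
f(6) = add(f(5), 6) = add(36, 6) = 42
f(7) = add(f(6), 6) = add(42, 6) = 48
f(8) = add(f(7), 6) = add(48, 6) = 54
f(9) = add(f(8), 6) = add(54, 6) = 60
f(10) = add(f(9), 6) = add(60, 6) = 66
f(11) = add(f(10), 6) = add(66, 6) = 72
f(12) = add(f(11), 6) = add(72, 6) = 78


78


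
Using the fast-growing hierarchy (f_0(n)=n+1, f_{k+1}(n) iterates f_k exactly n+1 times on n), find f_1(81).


f_1(81) = f_0^82(81)
f_0 adds 1 each time, applied 82 times.
f_1(81) = 81 + 82 = 163

163


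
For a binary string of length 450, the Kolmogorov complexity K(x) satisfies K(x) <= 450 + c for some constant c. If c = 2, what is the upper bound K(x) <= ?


K(x) <= |x| + c = 450 + 2 = 452

452


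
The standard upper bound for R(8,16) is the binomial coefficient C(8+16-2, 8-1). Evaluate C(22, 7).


R(8,16) <= C(8+16-2, 8-1) = C(22, 7)
C(22, 7) = 22! / (7! * 15!)
= 170544

170544


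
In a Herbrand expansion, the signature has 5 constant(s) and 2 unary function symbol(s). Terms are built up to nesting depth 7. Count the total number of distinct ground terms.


Herbrand terms by depth:
Depth 0: 5 constants
Depth 1: 10 new terms (running total: 15)
Depth 2: 20 new terms (running total: 35)
Depth 3: 40 new terms (running total: 75)
Depth 4: 80 new terms (running total: 155)
Depth 5: 160 new terms (running total: 315)
Depth 6: 320 new terms (running total: 635)
Depth 7: 640 new terms (running total: 1275)
Total distinct ground terms = 1275

1275


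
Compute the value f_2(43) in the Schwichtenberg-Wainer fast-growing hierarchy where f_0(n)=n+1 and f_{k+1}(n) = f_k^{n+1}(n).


f_2(43) = f_1^44(43)
f_1(m) = 2m + 1.
Iterating: f_1^k(n) = 2^k*(n+1) - 1.
f_2(43) = 2^44*(43+1) - 1 = 17592186044416*44 - 1 = 774056185954303

774056185954303


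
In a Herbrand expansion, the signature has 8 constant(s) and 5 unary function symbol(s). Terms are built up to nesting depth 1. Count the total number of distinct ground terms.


Herbrand terms by depth:
Depth 0: 8 constants
Depth 1: 40 new terms (running total: 48)
Total distinct ground terms = 48

48


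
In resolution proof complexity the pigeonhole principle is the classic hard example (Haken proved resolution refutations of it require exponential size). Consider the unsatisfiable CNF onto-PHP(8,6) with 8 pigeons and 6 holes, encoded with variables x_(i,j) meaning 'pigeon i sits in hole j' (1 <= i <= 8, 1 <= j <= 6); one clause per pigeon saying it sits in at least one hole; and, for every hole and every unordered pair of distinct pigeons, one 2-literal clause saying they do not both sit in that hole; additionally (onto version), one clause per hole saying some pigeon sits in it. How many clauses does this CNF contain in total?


onto-PHP(8,6): 8 pigeons, 6 holes, 8*6 = 48 variables.
- pigeon clauses: one per pigeon -> 8 clauses
- hole clauses: 6 holes * C(8,2) = 6 * 28 -> 168 clauses
- onto clauses: one per hole -> 6 clauses
Total clauses = 8 + 168 + 6 = 182

182


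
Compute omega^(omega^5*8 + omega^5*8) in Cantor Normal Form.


omega^(omega^5*8 + omega^5*8):
Both terms of the exponent have the same exponent 5, so they merge: omega^5*8 + omega^5*8 = omega^5*(8+8) = omega^5*16.
omega raised to a CNF ordinal is a single CNF term: Result = omega^(omega^5*16)

omega^(omega^5*16)


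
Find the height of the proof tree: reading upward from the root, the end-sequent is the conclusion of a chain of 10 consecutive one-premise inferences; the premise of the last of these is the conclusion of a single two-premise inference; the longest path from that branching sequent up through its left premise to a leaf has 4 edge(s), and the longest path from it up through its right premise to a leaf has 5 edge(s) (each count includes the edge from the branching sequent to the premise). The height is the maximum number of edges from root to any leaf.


Longest path through the left premise: 4 edges (measured from the branching sequent)
Longest path through the right premise: 5 edges
Height of the subtree rooted at the branching sequent: max(4, 5) = 5
The branching sequent sits 10 edges above the root (the chain of one-premise inferences), so height = 5 + 10 = 15

15


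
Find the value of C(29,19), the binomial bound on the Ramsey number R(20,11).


R(20,11) <= C(20+11-2, 20-1) = C(29, 19)
C(29, 19) = 29! / (19! * 10!)
= 20030010

20030010


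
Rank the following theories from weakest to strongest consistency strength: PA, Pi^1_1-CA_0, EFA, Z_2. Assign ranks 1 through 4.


Ordering by consistency strength:
1. EFA
2. PA
3. Pi^1_1-CA_0
4. Z_2


PA=2, Pi^1_1-CA_0=3, EFA=1, Z_2=4


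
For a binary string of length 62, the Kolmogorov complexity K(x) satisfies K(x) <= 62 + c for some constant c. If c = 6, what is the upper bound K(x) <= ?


K(x) <= |x| + c = 62 + 6 = 68

68


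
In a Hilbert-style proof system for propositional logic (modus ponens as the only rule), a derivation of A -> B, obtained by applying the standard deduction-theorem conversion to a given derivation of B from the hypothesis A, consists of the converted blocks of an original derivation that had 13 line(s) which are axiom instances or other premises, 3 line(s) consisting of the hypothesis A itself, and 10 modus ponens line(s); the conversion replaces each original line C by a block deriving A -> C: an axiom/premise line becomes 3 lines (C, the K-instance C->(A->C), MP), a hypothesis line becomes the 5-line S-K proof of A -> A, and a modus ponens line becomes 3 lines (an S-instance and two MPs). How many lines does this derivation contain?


Deduction-theorem conversion, block by block:
- 13 axiom/premise lines -> 3 lines each = 39
- 3 hypothesis lines -> 5 lines each (identity proof A->A) = 15
- 10 MP lines -> 3 lines each (S-instance, MP, MP) = 30
Total = 39 + 15 + 30 = 84 lines.

84


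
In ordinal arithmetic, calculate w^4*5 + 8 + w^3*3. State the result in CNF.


Ordinal addition (w^4*5 + 8) + w^3*3:
alpha's leading term has exponent 4 > beta's exponent 3, so it survives.
alpha's tail term has exponent 0 < beta's exponent 3, so it is absorbed by beta.
In ordinal addition, any term followed by a strictly larger-exponent term is absorbed.
Result = w^4*5 + w^3*3

w^4*5 + w^3*3


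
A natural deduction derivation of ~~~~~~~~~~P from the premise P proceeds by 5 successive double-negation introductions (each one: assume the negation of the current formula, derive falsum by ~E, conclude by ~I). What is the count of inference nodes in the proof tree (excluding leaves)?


Each double-negation introduction (from C infer ~~C) uses 2 inference nodes: one ~E (C and ~C give falsum) and one ~I (discharge ~C).
5 double negations = 5 * 2 = 10 inference nodes.

10


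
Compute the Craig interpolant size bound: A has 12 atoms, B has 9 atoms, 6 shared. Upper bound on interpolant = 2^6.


Shared atoms = 6
Craig interpolant size bound = 2^6
= 64

64


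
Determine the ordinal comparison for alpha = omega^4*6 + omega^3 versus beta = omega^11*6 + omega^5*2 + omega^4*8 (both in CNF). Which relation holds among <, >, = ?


Compare term by term from highest exponent:
alpha = omega^4*6 + omega^3
beta = omega^11*6 + omega^5*2 + omega^4*8
Term 1: alpha has omega^4*6, beta has omega^11*6
Term 2: alpha has omega^3*1, beta has omega^5*2
Term 3: alpha has omega^0*0, beta has omega^4*8
Result: alpha < beta

alpha < beta


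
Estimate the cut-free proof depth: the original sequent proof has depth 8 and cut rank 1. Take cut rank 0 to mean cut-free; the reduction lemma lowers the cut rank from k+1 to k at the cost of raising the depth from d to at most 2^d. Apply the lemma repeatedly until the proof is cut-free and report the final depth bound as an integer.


Each rank reduction sends depth d to at most 2^d; cut rank r needs r reductions.
2_0(8) = 8
2_1(8) = 2^8 = 256
Cut-free depth bound = 256

256


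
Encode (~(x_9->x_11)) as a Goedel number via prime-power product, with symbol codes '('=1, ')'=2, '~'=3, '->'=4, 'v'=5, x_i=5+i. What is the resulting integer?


Formula: (~(x_9->x_11))
Symbol codes: [1, 3, 1, 14, 4, 16, 2, 2]
Primes: [2, 3, 5, 7, 11, 13, 17, 19]
p_1^1 = 2^1 = 2
p_2^3 = 3^3 = 27
p_3^1 = 5^1 = 5
p_4^14 = 7^14 = 678223072849
p_5^4 = 11^4 = 14641
p_6^16 = 13^16 = 665416609183179841
p_7^2 = 17^2 = 289
p_8^2 = 19^2 = 361
Product = 186125443913156610629423954596094195670270

186125443913156610629423954596094195670270


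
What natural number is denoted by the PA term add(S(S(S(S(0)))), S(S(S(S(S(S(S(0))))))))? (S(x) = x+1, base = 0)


add(S^4(0), S^7(0)):
S^4(0) = 4
S^7(0) = 7
4 + 7 = 11

11


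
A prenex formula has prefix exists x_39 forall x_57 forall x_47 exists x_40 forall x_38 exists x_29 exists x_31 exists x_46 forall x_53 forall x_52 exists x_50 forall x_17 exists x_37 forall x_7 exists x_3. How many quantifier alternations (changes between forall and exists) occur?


Walk the prefix and count type changes:
  position 1: exists -> forall <-- alternation
  position 2: forall -> forall
  position 3: forall -> exists <-- alternation
  position 4: exists -> forall <-- alternation
  position 5: forall -> exists <-- alternation
  position 6: exists -> exists
  position 7: exists -> exists
  position 8: exists -> forall <-- alternation
  position 9: forall -> forall
  position 10: forall -> exists <-- alternation
  position 11: exists -> forall <-- alternation
  position 12: forall -> exists <-- alternation
  position 13: exists -> forall <-- alternation
  position 14: forall -> exists <-- alternation
Total alternations = 10

10


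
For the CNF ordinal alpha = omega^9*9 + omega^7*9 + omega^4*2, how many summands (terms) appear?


CNF: omega^9*9 + omega^7*9 + omega^4*2
Count the summands separated by '+':
  term 1: omega^9*9
  term 2: omega^7*9
  term 3: omega^4*2
Total terms = 3

3


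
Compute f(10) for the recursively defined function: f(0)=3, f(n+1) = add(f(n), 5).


f(0) = 3
f(1) = add(f(0), 5) = add(3, 5) = 8
f(2) = add(f(1), 5) = add(8, 5) = 13
f(3) = add(f(2), 5) = add(13, 5) = 18
f(4) = add(f(3), 5) = add(18, 5) = 23
f(5) = add(f(4), 5) = add(23, 5) = 28
f(6) = add(f(5), 5) = add(28, 5) = 33
f(7) = add(f(6), 5) = add(33, 5) = 38
f(8) = add(f(7), 5) = add(38, 5) = 43
f(9) = add(f(8), 5) = add(43, 5) = 48
f(10) = add(f(9), 5) = add(48, 5) = 53


53


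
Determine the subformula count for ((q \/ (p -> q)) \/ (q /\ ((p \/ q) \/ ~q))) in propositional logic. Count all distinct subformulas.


Formula: ((q \/ (p -> q)) \/ (q /\ ((p \/ q) \/ ~q)))
Subformulas found:
  1. q
  2. p
  3. ~q
  4. (p \/ q)
  5. (p -> q)
  6. (q \/ (p -> q))
  7. ((p \/ q) \/ ~q)
  8. (q /\ ((p \/ q) \/ ~q))
  9. ((q \/ (p -> q)) \/ (q /\ ((p \/ q) \/ ~q)))
Total distinct subformulas = 9

9


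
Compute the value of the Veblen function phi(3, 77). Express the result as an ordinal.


phi(3, 77):
phi(3, beta) = eta_beta (the beta-th eta number, fixed point of zeta).
phi(3, 77) = eta_77

eta_77


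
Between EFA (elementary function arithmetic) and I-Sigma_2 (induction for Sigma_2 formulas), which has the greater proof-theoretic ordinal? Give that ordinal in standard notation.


Proof-theoretic ordinal of EFA (elementary function arithmetic): omega^3
Proof-theoretic ordinal of I-Sigma_2 (induction for Sigma_2 formulas): omega^(omega^omega)
Comparing: omega^3 < omega^(omega^omega).
The larger ordinal is omega^(omega^omega) (from I-Sigma_2 (induction for Sigma_2 formulas)).

omega^(omega^omega)


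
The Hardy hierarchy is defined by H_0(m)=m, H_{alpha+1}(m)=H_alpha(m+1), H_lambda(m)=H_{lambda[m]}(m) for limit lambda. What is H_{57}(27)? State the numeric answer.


H_57(27):
For finite ordinals k, H_k(n) = n + k (each successor step adds 1).
H_57(27) = 27 + 57 = 84

84


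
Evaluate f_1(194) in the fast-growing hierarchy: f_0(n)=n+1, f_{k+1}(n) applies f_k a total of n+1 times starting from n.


f_1(194) = f_0^195(194)
f_0 adds 1 each time, applied 195 times.
f_1(194) = 194 + 195 = 389

389


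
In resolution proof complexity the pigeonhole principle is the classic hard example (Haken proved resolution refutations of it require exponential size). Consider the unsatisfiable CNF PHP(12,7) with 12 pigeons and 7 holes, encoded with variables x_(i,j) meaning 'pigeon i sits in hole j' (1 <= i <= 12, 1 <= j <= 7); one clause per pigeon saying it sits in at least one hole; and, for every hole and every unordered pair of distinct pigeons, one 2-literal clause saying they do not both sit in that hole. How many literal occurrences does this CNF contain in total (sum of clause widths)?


PHP(12,7): 12 pigeons, 7 holes, 12*7 = 84 variables.
- pigeon clauses: one per pigeon -> 12 clauses of width 7 -> 84 literals
- hole clauses: 7 holes * C(12,2) = 7 * 66 -> 462 clauses of width 2 -> 924 literals
Total literal occurrences = 84 + 924 = 1008

1008


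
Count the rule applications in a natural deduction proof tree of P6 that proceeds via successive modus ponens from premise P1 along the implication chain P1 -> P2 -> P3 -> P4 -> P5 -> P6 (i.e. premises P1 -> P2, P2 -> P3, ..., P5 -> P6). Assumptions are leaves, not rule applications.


We have a chain: P1 -> P2 -> P3 -> P4 -> P5 -> P6.
Each modus ponens application produces the next variable.
The chain has 6 propositions, so 6-1 = 5 modus ponens steps.
Total inference nodes = 5

5


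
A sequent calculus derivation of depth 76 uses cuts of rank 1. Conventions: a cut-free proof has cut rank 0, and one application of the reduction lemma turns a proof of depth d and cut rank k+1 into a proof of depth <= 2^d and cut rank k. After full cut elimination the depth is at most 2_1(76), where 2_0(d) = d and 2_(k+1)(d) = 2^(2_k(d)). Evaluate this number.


Each rank reduction sends depth d to at most 2^d; cut rank r needs r reductions.
2_0(76) = 76
2_1(76) = 2^76 = 75557863725914323419136
Cut-free depth bound = 75557863725914323419136

75557863725914323419136


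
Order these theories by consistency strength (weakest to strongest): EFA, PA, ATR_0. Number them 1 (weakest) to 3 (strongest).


Ordering by consistency strength:
1. EFA
2. PA
3. ATR_0


EFA=1, PA=2, ATR_0=3


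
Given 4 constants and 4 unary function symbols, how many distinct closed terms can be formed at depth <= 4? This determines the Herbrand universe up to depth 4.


Herbrand terms by depth:
Depth 0: 4 constants
Depth 1: 16 new terms (running total: 20)
Depth 2: 64 new terms (running total: 84)
Depth 3: 256 new terms (running total: 340)
Depth 4: 1024 new terms (running total: 1364)
Total distinct ground terms = 1364

1364


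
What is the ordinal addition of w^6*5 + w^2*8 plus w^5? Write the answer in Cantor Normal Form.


Ordinal addition (w^6*5 + w^2*8) + w^5:
alpha's leading term has exponent 6 > beta's exponent 5, so it survives.
alpha's tail term has exponent 2 < beta's exponent 5, so it is absorbed by beta.
In ordinal addition, any term followed by a strictly larger-exponent term is absorbed.
Result = w^6*5 + w^5

w^6*5 + w^5


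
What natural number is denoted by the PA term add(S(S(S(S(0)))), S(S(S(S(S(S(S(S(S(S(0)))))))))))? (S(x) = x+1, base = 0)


add(S^4(0), S^10(0)):
S^4(0) = 4
S^10(0) = 10
4 + 10 = 14

14


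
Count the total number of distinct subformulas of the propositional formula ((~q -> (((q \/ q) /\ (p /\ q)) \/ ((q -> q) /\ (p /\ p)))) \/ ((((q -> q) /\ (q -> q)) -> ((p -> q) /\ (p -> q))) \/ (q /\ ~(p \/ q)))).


Formula: ((~q -> (((q \/ q) /\ (p /\ q)) \/ ((q -> q) /\ (p /\ p)))) \/ ((((q -> q) /\ (q -> q)) -> ((p -> q) /\ (p -> q))) \/ (q /\ ~(p \/ q))))
Subformulas found:
  1. q
  2. p
  3. ~q
  4. (p /\ q)
  5. (q -> q)
  6. (p \/ q)
  7. (p /\ p)
  8. (p -> q)
  9. (q \/ q)
  10. ~(p \/ q)
  11. (q /\ ~(p \/ q))
  12. ((q -> q) /\ (p /\ p))
  13. ((p -> q) /\ (p -> q))
  14. ((q -> q) /\ (q -> q))
  15. ((q \/ q) /\ (p /\ q))
  16. (((q \/ q) /\ (p /\ q)) \/ ((q -> q) /\ (p /\ p)))
  17. (((q -> q) /\ (q -> q)) -> ((p -> q) /\ (p -> q)))
  18. (~q -> (((q \/ q) /\ (p /\ q)) \/ ((q -> q) /\ (p /\ p))))
  19. ((((q -> q) /\ (q -> q)) -> ((p -> q) /\ (p -> q))) \/ (q /\ ~(p \/ q)))
  20. ((~q -> (((q \/ q) /\ (p /\ q)) \/ ((q -> q) /\ (p /\ p)))) \/ ((((q -> q) /\ (q -> q)) -> ((p -> q) /\ (p -> q))) \/ (q /\ ~(p \/ q))))
Total distinct subformulas = 20

20


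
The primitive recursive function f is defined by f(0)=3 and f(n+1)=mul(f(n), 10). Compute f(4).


f(0) = 3
f(1) = mul(f(0), 10) = mul(3, 10) = 30
f(2) = mul(f(1), 10) = mul(30, 10) = 300
f(3) = mul(f(2), 10) = mul(300, 10) = 3000
f(4) = mul(f(3), 10) = mul(3000, 10) = 30000


30000


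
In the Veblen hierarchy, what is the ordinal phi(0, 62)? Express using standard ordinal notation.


phi(0, 62):
phi(0, beta) = omega^beta by definition.
phi(0, 62) = omega^62

omega^62


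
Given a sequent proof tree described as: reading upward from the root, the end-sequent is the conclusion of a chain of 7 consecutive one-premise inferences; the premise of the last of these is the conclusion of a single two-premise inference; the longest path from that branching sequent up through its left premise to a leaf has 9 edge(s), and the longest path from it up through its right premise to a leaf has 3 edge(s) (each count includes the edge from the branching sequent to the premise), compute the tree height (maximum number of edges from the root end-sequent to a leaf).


Longest path through the left premise: 9 edges (measured from the branching sequent)
Longest path through the right premise: 3 edges
Height of the subtree rooted at the branching sequent: max(9, 3) = 9
The branching sequent sits 7 edges above the root (the chain of one-premise inferences), so height = 9 + 7 = 16

16


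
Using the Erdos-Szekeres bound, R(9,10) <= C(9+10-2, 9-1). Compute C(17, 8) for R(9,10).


R(9,10) <= C(9+10-2, 9-1) = C(17, 8)
C(17, 8) = 17! / (8! * 9!)
= 24310

24310


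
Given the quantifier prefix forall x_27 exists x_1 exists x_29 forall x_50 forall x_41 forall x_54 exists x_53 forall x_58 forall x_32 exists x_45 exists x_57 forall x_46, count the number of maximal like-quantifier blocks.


Alternations = 6.
Blocks = alternations + 1 = 7

7


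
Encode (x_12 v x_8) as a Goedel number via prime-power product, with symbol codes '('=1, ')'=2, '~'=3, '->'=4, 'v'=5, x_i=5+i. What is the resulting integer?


Formula: (x_12 v x_8)
Symbol codes: [1, 17, 5, 13, 2]
Primes: [2, 3, 5, 7, 11]
p_1^1 = 2^1 = 2
p_2^17 = 3^17 = 129140163
p_3^5 = 5^5 = 3125
p_4^13 = 7^13 = 96889010407
p_5^2 = 11^2 = 121
Product = 9462398588881936482881250

9462398588881936482881250


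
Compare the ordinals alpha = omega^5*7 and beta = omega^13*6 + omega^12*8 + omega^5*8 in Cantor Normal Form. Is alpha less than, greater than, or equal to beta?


Compare term by term from highest exponent:
alpha = omega^5*7
beta = omega^13*6 + omega^12*8 + omega^5*8
Term 1: alpha has omega^5*7, beta has omega^13*6
Term 2: alpha has omega^0*0, beta has omega^12*8
Term 3: alpha has omega^0*0, beta has omega^5*8
Result: alpha < beta

alpha < beta


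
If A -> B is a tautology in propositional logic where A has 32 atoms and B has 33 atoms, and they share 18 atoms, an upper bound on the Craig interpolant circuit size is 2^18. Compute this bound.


Shared atoms = 18
Craig interpolant size bound = 2^18
= 262144

262144


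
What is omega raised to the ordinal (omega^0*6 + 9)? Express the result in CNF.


omega^(omega^0*6 + 9):
omega^0 = 1, so the exponent is 6 + 9 = 15 (finite ordinal addition).
Result = omega^15, already a single CNF term.

omega^15


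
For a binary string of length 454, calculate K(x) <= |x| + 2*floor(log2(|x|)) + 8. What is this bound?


floor(log2(454)) = 8
2 * 8 = 16
K(x) <= 454 + 16 + 8 = 478

478


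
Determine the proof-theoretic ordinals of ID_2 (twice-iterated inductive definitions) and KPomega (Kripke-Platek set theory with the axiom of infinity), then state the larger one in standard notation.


Proof-theoretic ordinal of ID_2 (twice-iterated inductive definitions): psi_0(epsilon_{Omega_2+1})
Proof-theoretic ordinal of KPomega (Kripke-Platek set theory with the axiom of infinity): psi_0(epsilon_{Omega+1})
Comparing: psi_0(epsilon_{Omega+1}) < psi_0(epsilon_{Omega_2+1}).
The larger ordinal is psi_0(epsilon_{Omega_2+1}) (from ID_2 (twice-iterated inductive definitions)).

psi_0(epsilon_{Omega_2+1})


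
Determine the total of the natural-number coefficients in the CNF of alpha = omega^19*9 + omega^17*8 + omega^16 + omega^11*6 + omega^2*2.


CNF: omega^19*9 + omega^17*8 + omega^16 + omega^11*6 + omega^2*2
Coefficients: 9 + 8 + 1 + 6 + 2 = 26

26


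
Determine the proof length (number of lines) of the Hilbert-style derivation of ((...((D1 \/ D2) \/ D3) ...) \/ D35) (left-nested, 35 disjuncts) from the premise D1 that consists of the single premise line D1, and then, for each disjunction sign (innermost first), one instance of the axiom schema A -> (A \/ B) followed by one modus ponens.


Building the left-nested 35-ary disjunction from D1:
- 1 premise line (D1)
- 35 disjuncts means 34 disjunction signs; each needs 1 axiom instance + 1 MP = 2 lines: 2 * 34 = 68
Total = 1 + 68 = 69 lines.

69


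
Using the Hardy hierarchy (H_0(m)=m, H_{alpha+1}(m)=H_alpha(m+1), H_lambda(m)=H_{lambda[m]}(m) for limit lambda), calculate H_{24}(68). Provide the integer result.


H_24(68):
For finite ordinals k, H_k(n) = n + k (each successor step adds 1).
H_24(68) = 68 + 24 = 92

92


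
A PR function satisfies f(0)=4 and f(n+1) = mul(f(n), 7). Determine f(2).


f(0) = 4
f(1) = mul(f(0), 7) = mul(4, 7) = 28
f(2) = mul(f(1), 7) = mul(28, 7) = 196


196


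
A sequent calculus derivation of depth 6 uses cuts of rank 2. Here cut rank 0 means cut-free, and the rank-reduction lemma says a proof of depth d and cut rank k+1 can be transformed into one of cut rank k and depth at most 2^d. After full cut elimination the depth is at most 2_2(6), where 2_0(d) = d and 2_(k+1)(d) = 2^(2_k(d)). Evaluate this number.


Each rank reduction sends depth d to at most 2^d; cut rank r needs r reductions.
2_0(6) = 6
2_1(6) = 2^6 = 64
2_2(6) = 2^64 = 18446744073709551616
Cut-free depth bound = 18446744073709551616

18446744073709551616


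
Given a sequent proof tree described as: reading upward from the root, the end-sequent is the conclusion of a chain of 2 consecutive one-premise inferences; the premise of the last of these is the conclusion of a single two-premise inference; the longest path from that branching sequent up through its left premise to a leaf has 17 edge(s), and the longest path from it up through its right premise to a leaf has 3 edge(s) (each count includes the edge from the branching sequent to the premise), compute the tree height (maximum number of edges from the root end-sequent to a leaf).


Longest path through the left premise: 17 edges (measured from the branching sequent)
Longest path through the right premise: 3 edges
Height of the subtree rooted at the branching sequent: max(17, 3) = 17
The branching sequent sits 2 edges above the root (the chain of one-premise inferences), so height = 17 + 2 = 19

19


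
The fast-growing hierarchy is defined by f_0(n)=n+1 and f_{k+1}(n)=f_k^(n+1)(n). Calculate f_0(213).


f_0(213) = 213 + 1 = 214

214


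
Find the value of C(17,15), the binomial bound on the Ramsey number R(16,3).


R(16,3) <= C(16+3-2, 16-1) = C(17, 15)
C(17, 15) = 17! / (15! * 2!)
= 136

136


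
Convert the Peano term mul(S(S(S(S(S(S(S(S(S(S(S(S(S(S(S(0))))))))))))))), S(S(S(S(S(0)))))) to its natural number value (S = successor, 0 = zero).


mul(S^15(0), S^5(0)):
S^15(0) = 15
S^5(0) = 5
15 * 5 = 75

75


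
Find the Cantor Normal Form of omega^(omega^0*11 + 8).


omega^(omega^0*11 + 8):
omega^0 = 1, so the exponent is 11 + 8 = 19 (finite ordinal addition).
Result = omega^19, already a single CNF term.

omega^19


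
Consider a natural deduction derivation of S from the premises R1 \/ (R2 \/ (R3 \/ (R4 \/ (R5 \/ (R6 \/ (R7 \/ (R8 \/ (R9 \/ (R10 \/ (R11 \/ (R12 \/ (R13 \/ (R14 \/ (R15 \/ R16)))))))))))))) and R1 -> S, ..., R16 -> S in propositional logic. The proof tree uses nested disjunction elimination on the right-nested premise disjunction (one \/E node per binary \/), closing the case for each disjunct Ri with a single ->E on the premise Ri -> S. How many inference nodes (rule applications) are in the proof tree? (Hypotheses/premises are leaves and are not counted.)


The premise R1 \/ (R2 \/ (R3 \/ (R4 \/ (R5 \/ (R6 \/ (R7 \/ (R8 \/ (R9 \/ (R10 \/ (R11 \/ (R12 \/ (R13 \/ (R14 \/ (R15 \/ R16)))))))))))))) contains 16 disjuncts, hence 15 binary \/ connectives.
- Each binary \/ is eliminated once: 15 \/E nodes.
- Each of the 16 cases Ri derives S by one ->E with Ri -> S: 16 ->E nodes.
Total = 15 + 16 = 31

31


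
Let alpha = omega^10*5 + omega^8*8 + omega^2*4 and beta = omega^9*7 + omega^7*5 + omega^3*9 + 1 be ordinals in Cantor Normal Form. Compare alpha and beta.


Compare term by term from highest exponent:
alpha = omega^10*5 + omega^8*8 + omega^2*4
beta = omega^9*7 + omega^7*5 + omega^3*9 + 1
Term 1: alpha has omega^10*5, beta has omega^9*7
Term 2: alpha has omega^8*8, beta has omega^7*5
Term 3: alpha has omega^2*4, beta has omega^3*9
Term 4: alpha has omega^0*0, beta has omega^0*1
Result: alpha > beta

alpha > beta


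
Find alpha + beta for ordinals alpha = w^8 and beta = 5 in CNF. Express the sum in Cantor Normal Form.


Ordinal addition w^8 + 5:
Leading exponent of alpha (8) > leading exponent of beta (0).
Since alpha's term has higher exponent than beta's leading term,
the sum is simply alpha followed by beta.
Result = w^8 + 5

w^8 + 5


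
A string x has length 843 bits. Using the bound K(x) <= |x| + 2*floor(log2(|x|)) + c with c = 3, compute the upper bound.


floor(log2(843)) = 9
2 * 9 = 18
K(x) <= 843 + 18 + 3 = 864

864


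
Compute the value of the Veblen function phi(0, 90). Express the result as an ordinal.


phi(0, 90):
phi(0, beta) = omega^beta by definition.
phi(0, 90) = omega^90

omega^90


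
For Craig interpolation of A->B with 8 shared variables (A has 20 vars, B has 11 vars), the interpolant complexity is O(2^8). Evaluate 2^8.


Shared atoms = 8
Craig interpolant size bound = 2^8
= 256

256


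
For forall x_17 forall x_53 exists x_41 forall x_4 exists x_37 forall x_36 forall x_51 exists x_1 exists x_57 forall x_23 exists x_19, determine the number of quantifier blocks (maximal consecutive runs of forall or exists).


Alternations = 7.
Blocks = alternations + 1 = 8

8


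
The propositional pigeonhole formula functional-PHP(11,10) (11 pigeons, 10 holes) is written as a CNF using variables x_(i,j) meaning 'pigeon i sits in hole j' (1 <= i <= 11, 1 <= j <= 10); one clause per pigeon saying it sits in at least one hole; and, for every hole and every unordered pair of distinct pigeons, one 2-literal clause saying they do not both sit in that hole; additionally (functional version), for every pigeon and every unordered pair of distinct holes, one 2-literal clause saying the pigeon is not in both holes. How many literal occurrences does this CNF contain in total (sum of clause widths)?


functional-PHP(11,10): 11 pigeons, 10 holes, 11*10 = 110 variables.
- pigeon clauses: one per pigeon -> 11 clauses of width 10 -> 110 literals
- hole clauses: 10 holes * C(11,2) = 10 * 55 -> 550 clauses of width 2 -> 1100 literals
- functional clauses: 11 pigeons * C(10,2) = 11 * 45 -> 495 clauses of width 2 -> 990 literals
Total literal occurrences = 110 + 1100 + 990 = 2200

2200


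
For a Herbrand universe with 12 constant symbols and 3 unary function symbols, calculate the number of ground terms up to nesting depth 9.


Herbrand terms by depth:
Depth 0: 12 constants
Depth 1: 36 new terms (running total: 48)
Depth 2: 108 new terms (running total: 156)
Depth 3: 324 new terms (running total: 480)
Depth 4: 972 new terms (running total: 1452)
Depth 5: 2916 new terms (running total: 4368)
Depth 6: 8748 new terms (running total: 13116)
Depth 7: 26244 new terms (running total: 39360)
Depth 8: 78732 new terms (running total: 118092)
Depth 9: 236196 new terms (running total: 354288)
Total distinct ground terms = 354288

354288


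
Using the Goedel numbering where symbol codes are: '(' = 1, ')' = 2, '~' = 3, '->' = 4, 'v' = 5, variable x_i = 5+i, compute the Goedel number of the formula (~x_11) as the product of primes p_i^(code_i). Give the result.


Formula: (~x_11)
Symbol codes: [1, 3, 16, 2]
Primes: [2, 3, 5, 7]
p_1^1 = 2^1 = 2
p_2^3 = 3^3 = 27
p_3^16 = 5^16 = 152587890625
p_4^2 = 7^2 = 49
Product = 403747558593750

403747558593750


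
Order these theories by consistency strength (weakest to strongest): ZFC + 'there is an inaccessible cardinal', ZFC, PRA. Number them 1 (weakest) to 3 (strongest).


Ordering by consistency strength:
1. PRA
2. ZFC
3. ZFC + 'there is an inaccessible cardinal'


ZFC + 'there is an inaccessible cardinal'=3, ZFC=2, PRA=1


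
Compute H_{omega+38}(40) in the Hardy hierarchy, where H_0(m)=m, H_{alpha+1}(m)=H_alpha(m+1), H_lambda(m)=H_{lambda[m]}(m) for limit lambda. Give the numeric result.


H_{omega+38}(40):
Unwind the 38 successor steps: H_{omega+38}(40) = H_omega(40+38) = H_omega(78).
H_omega(m) = H_m(m) = m + m = 2m.
Result = 2 * 78 = 156

156


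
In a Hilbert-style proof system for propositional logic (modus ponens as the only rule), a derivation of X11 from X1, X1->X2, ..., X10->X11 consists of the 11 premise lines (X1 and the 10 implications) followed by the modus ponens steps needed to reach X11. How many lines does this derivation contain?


We have 11 premise lines: X1 and 10 implications.
Each implication is detached once by MP, giving 10 MP lines.
11 premise lines + 10 MP lines = 21 total lines.

21


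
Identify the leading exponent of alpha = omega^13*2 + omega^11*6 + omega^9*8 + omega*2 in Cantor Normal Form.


CNF: omega^13*2 + omega^11*6 + omega^9*8 + omega*2
The leading term is omega^13*2, which has exponent 13.

13


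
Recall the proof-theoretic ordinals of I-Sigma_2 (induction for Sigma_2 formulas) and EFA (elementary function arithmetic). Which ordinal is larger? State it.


Proof-theoretic ordinal of I-Sigma_2 (induction for Sigma_2 formulas): omega^(omega^omega)
Proof-theoretic ordinal of EFA (elementary function arithmetic): omega^3
Comparing: omega^3 < omega^(omega^omega).
The larger ordinal is omega^(omega^omega) (from I-Sigma_2 (induction for Sigma_2 formulas)).

omega^(omega^omega)


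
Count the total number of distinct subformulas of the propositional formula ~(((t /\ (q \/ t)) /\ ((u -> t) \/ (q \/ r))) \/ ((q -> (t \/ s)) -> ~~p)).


Formula: ~(((t /\ (q \/ t)) /\ ((u -> t) \/ (q \/ r))) \/ ((q -> (t \/ s)) -> ~~p))
Subformulas found:
  1. r
  2. q
  3. u
  4. s
  5. t
  6. p
  7. ~p
  8. ~~p
  9. (q \/ r)
  10. (q \/ t)
  11. (u -> t)
  12. (t \/ s)
  13. (q -> (t \/ s))
  14. (t /\ (q \/ t))
  15. ((u -> t) \/ (q \/ r))
  16. ((q -> (t \/ s)) -> ~~p)
  17. ((t /\ (q \/ t)) /\ ((u -> t) \/ (q \/ r)))
  18. (((t /\ (q \/ t)) /\ ((u -> t) \/ (q \/ r))) \/ ((q -> (t \/ s)) -> ~~p))
  19. ~(((t /\ (q \/ t)) /\ ((u -> t) \/ (q \/ r))) \/ ((q -> (t \/ s)) -> ~~p))
Total distinct subformulas = 19

19


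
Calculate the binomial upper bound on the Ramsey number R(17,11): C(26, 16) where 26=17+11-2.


R(17,11) <= C(17+11-2, 17-1) = C(26, 16)
C(26, 16) = 26! / (16! * 10!)
= 5311735

5311735


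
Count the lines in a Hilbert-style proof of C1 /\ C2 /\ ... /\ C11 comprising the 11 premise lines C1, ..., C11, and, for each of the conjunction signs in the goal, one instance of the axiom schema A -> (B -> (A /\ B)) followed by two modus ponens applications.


Conjoining 11 premises:
- 11 premise lines
- the goal has 10 conjunction signs; each costs 1 axiom instance + 2 MP = 3 lines: 3 * 10 = 30
Total = 11 + 30 = 41 lines.

41


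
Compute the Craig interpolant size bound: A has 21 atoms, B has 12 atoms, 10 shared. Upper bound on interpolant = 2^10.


Shared atoms = 10
Craig interpolant size bound = 2^10
= 1024

1024


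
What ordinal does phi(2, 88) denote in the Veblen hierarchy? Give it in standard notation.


phi(2, 88):
phi(2, beta) = zeta_beta (the beta-th zeta number, fixed point of epsilon).
phi(2, 88) = zeta_88

zeta_88


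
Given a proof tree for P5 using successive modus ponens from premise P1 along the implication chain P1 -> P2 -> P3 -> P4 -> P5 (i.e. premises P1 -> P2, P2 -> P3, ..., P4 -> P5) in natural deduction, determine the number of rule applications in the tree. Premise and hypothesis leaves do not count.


We have a chain: P1 -> P2 -> P3 -> P4 -> P5.
Each modus ponens application produces the next variable.
The chain has 5 propositions, so 5-1 = 4 modus ponens steps.
Total inference nodes = 4

4


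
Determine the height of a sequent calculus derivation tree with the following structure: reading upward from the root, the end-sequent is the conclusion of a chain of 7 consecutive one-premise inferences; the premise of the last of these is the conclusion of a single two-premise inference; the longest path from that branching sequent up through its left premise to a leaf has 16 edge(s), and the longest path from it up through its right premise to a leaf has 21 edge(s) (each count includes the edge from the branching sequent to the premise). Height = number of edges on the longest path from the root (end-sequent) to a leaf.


Longest path through the left premise: 16 edges (measured from the branching sequent)
Longest path through the right premise: 21 edges
Height of the subtree rooted at the branching sequent: max(16, 21) = 21
The branching sequent sits 7 edges above the root (the chain of one-premise inferences), so height = 21 + 7 = 28

28


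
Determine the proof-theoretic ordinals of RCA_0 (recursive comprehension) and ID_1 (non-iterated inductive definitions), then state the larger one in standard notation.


Proof-theoretic ordinal of RCA_0 (recursive comprehension): omega^omega
Proof-theoretic ordinal of ID_1 (non-iterated inductive definitions): psi_0(epsilon_{Omega+1})
Comparing: omega^omega < psi_0(epsilon_{Omega+1}).
The larger ordinal is psi_0(epsilon_{Omega+1}) (from ID_1 (non-iterated inductive definitions)).

psi_0(epsilon_{Omega+1})


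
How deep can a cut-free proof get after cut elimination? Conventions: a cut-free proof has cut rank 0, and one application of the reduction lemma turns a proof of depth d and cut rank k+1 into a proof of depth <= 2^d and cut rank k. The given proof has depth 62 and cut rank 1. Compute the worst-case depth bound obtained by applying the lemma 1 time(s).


Each rank reduction sends depth d to at most 2^d; cut rank r needs r reductions.
2_0(62) = 62
2_1(62) = 2^62 = 4611686018427387904
Cut-free depth bound = 4611686018427387904

4611686018427387904


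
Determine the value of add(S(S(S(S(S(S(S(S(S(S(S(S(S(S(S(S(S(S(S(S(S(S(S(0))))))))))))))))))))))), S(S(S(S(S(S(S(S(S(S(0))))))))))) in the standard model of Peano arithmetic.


add(S^23(0), S^10(0)):
S^23(0) = 23
S^10(0) = 10
23 + 10 = 33

33


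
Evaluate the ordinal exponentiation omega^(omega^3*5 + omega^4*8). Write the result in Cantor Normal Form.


omega^(omega^3*5 + omega^4*8):
In ordinal addition a term is absorbed by a following term of strictly larger exponent: 3 < 4, so omega^3*5 + omega^4*8 = omega^4*8.
omega raised to a CNF ordinal is a single CNF term: Result = omega^(omega^4*8)

omega^(omega^4*8)


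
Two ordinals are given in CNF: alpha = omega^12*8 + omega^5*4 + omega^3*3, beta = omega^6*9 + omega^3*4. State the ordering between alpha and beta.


Compare term by term from highest exponent:
alpha = omega^12*8 + omega^5*4 + omega^3*3
beta = omega^6*9 + omega^3*4
Term 1: alpha has omega^12*8, beta has omega^6*9
Term 2: alpha has omega^5*4, beta has omega^3*4
Term 3: alpha has omega^3*3, beta has omega^0*0
Result: alpha > beta

alpha > beta


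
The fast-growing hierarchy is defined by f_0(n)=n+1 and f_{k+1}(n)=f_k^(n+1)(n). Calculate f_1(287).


f_1(287) = f_0^288(287)
f_0 adds 1 each time, applied 288 times.
f_1(287) = 287 + 288 = 575

575


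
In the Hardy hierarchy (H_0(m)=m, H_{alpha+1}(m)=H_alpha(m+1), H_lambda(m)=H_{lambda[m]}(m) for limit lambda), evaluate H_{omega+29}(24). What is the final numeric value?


H_{omega+29}(24):
Unwind the 29 successor steps: H_{omega+29}(24) = H_omega(24+29) = H_omega(53).
H_omega(m) = H_m(m) = m + m = 2m.
Result = 2 * 53 = 106

106


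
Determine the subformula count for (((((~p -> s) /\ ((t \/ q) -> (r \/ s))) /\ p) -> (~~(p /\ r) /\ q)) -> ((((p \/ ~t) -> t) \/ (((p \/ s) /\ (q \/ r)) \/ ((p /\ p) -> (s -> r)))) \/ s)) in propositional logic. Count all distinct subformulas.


Formula: (((((~p -> s) /\ ((t \/ q) -> (r \/ s))) /\ p) -> (~~(p /\ r) /\ q)) -> ((((p \/ ~t) -> t) \/ (((p \/ s) /\ (q \/ r)) \/ ((p /\ p) -> (s -> r)))) \/ s))
Subformulas found:
  1. r
  2. p
  3. q
  4. s
  5. t
  6. ~t
  7. ~p
  8. (s -> r)
  9. (r \/ s)
  10. (q \/ r)
  11. (p /\ r)
  12. (p \/ s)
  13. (p /\ p)
  14. (t \/ q)
  15. (~p -> s)
  16. (p \/ ~t)
  17. ~(p /\ r)
  18. ~~(p /\ r)
  19. ((p \/ ~t) -> t)
  20. (~~(p /\ r) /\ q)
  21. ((p /\ p) -> (s -> r))
  22. ((p \/ s) /\ (q \/ r))
  23. ((t \/ q) -> (r \/ s))
  24. ((~p -> s) /\ ((t \/ q) -> (r \/ s)))
  25. (((~p -> s) /\ ((t \/ q) -> (r \/ s))) /\ p)
  26. (((p \/ s) /\ (q \/ r)) \/ ((p /\ p) -> (s -> r)))
  27. ((((~p -> s) /\ ((t \/ q) -> (r \/ s))) /\ p) -> (~~(p /\ r) /\ q))
  28. (((p \/ ~t) -> t) \/ (((p \/ s) /\ (q \/ r)) \/ ((p /\ p) -> (s -> r))))
  29. ((((p \/ ~t) -> t) \/ (((p \/ s) /\ (q \/ r)) \/ ((p /\ p) -> (s -> r)))) \/ s)
  30. (((((~p -> s) /\ ((t \/ q) -> (r \/ s))) /\ p) -> (~~(p /\ r) /\ q)) -> ((((p \/ ~t) -> t) \/ (((p \/ s) /\ (q \/ r)) \/ ((p /\ p) -> (s -> r)))) \/ s))
Total distinct subformulas = 30

30
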